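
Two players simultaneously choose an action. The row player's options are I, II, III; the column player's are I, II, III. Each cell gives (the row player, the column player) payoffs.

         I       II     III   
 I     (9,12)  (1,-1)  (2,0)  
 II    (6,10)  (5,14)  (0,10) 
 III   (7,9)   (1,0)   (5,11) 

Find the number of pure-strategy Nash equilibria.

Both I: the row player gets 9 (best alternative 7); the column player gets 12 (best alternative 0). Neither deviates — NE.
Both II: the row player gets 5 (best alternative 1); the column player gets 14 (best alternative 10). Neither deviates — NE.
Both III: the row player gets 5 (best alternative 2); the column player gets 11 (best alternative 9). Neither deviates — NE.
(I, II) is not a NE: the row player would switch to II (5 > 1).
No other cell survives both best-response checks, so there are 3 pure NE.

3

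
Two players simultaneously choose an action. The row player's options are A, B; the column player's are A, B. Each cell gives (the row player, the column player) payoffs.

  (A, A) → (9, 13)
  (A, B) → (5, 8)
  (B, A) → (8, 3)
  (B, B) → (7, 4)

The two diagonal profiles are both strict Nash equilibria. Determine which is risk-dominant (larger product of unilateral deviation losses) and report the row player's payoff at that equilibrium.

9

At both A: the row player loses 9 − 8 = 1 by deviating; the column player loses 13 − 8 = 5. Product = 1·5 = 5.
At both B: the row player loses 7 − 5 = 2 by deviating; the column player loses 4 − 3 = 1. Product = 2·1 = 2.
5 > 2, so both A is risk-dominant. The row player's payoff there is 9.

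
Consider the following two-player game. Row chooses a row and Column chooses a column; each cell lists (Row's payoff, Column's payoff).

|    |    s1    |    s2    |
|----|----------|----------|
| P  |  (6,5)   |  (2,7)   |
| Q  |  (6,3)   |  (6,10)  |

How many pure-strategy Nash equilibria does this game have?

1

(Q, s2): Row gets 6 (best alternative 2); Column gets 10 (best alternative 3). Neither deviates — NE.
(P, s1) is not a NE: Column would switch to s2 (7 > 5).
No other cell survives both best-response checks, so there is 1 pure NE.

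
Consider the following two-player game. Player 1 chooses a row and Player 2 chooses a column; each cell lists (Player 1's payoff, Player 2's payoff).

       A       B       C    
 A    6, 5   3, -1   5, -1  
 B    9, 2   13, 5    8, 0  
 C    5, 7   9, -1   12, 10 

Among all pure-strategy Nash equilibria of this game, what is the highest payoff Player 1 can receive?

13

Both B is a pure NE (Player 1: 13 ≥ 9; Player 2: 5 ≥ 2). Player 1 gets 13.
Both C is a pure NE (Player 1: 12 ≥ 8; Player 2: 10 ≥ 7). Player 1 gets 12.
Every other cell has a profitable deviation for at least one player. Highest of {13, 12} is 13.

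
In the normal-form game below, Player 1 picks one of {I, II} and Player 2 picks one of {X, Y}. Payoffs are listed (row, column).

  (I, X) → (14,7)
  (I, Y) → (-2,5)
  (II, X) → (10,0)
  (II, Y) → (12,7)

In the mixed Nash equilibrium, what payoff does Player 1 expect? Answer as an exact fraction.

Player 2 mixes with probability q on X, chosen so Player 1 is indifferent: 14q + (-2)(1−q) = 10q + 12(1−q) gives q = 7/9.
Player 1's expected payoff (from either row, since indifferent) is 14·7/9 + (-2)·2/9 = 94/9.

94/9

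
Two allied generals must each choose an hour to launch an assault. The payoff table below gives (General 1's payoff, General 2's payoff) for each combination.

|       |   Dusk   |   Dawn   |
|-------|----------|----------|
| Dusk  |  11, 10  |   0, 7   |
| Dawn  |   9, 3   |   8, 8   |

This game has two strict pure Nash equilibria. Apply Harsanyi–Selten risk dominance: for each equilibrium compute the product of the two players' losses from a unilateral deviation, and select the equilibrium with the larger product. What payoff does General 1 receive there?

8

At both Dusk: General 1 loses 11 − 9 = 2 by deviating; General 2 loses 10 − 7 = 3. Product = 2·3 = 6.
At both Dawn: General 1 loses 8 − 0 = 8 by deviating; General 2 loses 8 − 3 = 5. Product = 8·5 = 40.
40 > 6, so both Dawn is risk-dominant. General 1's payoff there is 8.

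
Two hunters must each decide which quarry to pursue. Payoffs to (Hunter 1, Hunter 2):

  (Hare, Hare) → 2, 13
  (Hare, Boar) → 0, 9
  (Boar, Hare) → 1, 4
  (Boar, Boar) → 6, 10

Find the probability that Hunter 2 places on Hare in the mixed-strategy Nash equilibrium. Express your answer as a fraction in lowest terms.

6/7

Hunter 2's mix q on Hare must make Hunter 1 indifferent between Hare and Boar.
Hunter 1's payoff from Hare: 2q + 0(1−q). From Boar: 1q + 6(1−q).
Set equal: 1q = 6(1−q) → q = 6/7.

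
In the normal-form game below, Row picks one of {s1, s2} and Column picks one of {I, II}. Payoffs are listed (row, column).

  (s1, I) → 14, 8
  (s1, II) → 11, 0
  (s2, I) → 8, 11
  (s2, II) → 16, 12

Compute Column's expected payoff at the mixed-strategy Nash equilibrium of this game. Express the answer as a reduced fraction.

Row mixes with probability p on s1, chosen so Column is indifferent: 8p + 11(1−p) = 0p + 12(1−p) gives p = 1/9.
Column's expected payoff is 8·1/9 + 11·8/9 = 32/3.

32/3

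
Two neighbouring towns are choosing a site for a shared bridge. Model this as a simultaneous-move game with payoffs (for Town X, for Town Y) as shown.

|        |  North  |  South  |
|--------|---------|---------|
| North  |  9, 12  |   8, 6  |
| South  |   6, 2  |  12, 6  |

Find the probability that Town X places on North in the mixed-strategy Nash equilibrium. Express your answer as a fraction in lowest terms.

2/5

Town X's mix p on North must make Town Y indifferent between North and South.
Town Y's payoff from North: 12p + 2(1−p). From South: 6p + 6(1−p).
Set equal: 6p = 4(1−p) → p = 4/10 = 2/5.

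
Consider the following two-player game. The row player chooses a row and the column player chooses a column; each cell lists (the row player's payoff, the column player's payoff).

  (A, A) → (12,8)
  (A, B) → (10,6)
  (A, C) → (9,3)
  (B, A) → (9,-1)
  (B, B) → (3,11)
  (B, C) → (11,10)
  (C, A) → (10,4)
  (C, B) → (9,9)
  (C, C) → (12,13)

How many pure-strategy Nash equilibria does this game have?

2

Both A: the row player gets 12 (best alternative 10); the column player gets 8 (best alternative 6). Neither deviates — NE.
Both C: the row player gets 12 (best alternative 11); the column player gets 13 (best alternative 9). Neither deviates — NE.
Both B is not a NE: the row player would switch to A (10 > 3).
No other cell survives both best-response checks, so there are 2 pure NE.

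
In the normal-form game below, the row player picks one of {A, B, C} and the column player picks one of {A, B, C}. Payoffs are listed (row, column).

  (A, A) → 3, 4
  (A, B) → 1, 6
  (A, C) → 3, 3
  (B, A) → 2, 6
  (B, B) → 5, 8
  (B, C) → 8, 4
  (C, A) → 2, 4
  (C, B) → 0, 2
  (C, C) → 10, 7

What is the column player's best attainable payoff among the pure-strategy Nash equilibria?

8

Both B is a pure NE (the row player: 5 ≥ 1; the column player: 8 ≥ 6). The column player gets 8.
Both C is a pure NE (the row player: 10 ≥ 8; the column player: 7 ≥ 4). The column player gets 7.
Every other cell has a profitable deviation for at least one player. Highest of {8, 7} is 8.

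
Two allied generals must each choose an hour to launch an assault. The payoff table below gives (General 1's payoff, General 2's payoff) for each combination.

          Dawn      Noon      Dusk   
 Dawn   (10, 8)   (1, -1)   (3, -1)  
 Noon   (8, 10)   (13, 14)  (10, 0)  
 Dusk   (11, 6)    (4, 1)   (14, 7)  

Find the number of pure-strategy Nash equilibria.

Both Noon: General 1 gets 13 (best alternative 4); General 2 gets 14 (best alternative 10). Neither deviates — NE.
Both Dusk: General 1 gets 14 (best alternative 10); General 2 gets 7 (best alternative 6). Neither deviates — NE.
Both Dawn is not a NE: General 1 would switch to Dusk (11 > 10).
No other cell survives both best-response checks, so there are 2 pure NE.

2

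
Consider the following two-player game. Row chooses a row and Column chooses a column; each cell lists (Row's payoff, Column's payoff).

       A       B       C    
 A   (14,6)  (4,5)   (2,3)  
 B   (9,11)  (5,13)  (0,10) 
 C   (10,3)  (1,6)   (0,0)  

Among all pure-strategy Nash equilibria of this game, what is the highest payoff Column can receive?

Both A is a pure NE (Row: 14 ≥ 10; Column: 6 ≥ 5). Column gets 6.
Both B is a pure NE (Row: 5 ≥ 4; Column: 13 ≥ 11). Column gets 13.
Every other cell has a profitable deviation for at least one player. Highest of {6, 13} is 13.

13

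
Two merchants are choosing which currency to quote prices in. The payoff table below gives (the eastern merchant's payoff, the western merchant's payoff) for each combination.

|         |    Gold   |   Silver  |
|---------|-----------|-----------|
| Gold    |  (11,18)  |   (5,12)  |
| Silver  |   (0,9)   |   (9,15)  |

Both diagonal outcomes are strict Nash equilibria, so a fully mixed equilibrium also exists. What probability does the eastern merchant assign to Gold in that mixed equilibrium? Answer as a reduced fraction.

The eastern merchant's mix p on Gold must make the western merchant indifferent between Gold and Silver.
The western merchant's payoff from Gold: 18p + 9(1−p). From Silver: 12p + 15(1−p).
Set equal: 6p = 6(1−p) → p = 6/12 = 1/2.

1/2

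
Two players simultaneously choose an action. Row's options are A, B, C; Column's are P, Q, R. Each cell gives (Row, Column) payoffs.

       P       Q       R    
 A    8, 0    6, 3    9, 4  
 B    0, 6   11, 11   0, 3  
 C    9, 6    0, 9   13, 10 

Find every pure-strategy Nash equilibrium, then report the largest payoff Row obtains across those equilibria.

(B, Q) is a pure NE (Row: 11 ≥ 6; Column: 11 ≥ 6). Row gets 11.
(C, R) is a pure NE (Row: 13 ≥ 9; Column: 10 ≥ 9). Row gets 13.
Every other cell has a profitable deviation for at least one player. Highest of {11, 13} is 13.

13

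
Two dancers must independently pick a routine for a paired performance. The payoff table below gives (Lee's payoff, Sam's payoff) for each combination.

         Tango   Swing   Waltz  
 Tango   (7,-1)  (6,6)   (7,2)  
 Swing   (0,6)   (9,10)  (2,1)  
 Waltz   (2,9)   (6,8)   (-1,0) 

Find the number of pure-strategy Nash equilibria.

Both Swing: Lee gets 9 (best alternative 6); Sam gets 10 (best alternative 6). Neither deviates — NE.
Both Waltz is not a NE: Lee would switch to Tango (7 > -1).
No other cell survives both best-response checks, so there is 1 pure NE.

1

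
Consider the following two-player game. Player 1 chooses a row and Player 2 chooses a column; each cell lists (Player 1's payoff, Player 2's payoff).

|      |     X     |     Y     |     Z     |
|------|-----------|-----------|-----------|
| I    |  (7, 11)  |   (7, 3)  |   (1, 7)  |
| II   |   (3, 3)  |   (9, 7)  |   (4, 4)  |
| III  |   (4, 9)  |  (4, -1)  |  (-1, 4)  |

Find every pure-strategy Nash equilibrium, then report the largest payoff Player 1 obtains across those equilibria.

(I, X) is a pure NE (Player 1: 7 ≥ 4; Player 2: 11 ≥ 7). Player 1 gets 7.
(II, Y) is a pure NE (Player 1: 9 ≥ 7; Player 2: 7 ≥ 4). Player 1 gets 9.
Every other cell has a profitable deviation for at least one player. Highest of {7, 9} is 9.

9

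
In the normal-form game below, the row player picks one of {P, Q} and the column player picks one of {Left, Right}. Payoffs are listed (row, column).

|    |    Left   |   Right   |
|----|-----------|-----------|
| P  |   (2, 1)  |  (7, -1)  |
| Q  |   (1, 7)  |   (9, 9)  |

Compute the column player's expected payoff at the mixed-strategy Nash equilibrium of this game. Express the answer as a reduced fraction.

4

The row player mixes with probability p on P, chosen so the column player is indifferent: 1p + 7(1−p) = (-1)p + 9(1−p) gives p = 1/2.
The column player's expected payoff is 1·1/2 + 7·1/2 = 4.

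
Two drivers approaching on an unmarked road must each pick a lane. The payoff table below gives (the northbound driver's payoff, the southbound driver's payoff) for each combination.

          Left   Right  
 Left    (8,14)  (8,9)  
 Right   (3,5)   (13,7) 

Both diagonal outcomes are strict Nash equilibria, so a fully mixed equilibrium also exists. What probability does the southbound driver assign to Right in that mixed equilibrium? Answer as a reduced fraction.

The southbound driver's mix q on Left must make the northbound driver indifferent between Left and Right.
The northbound driver's payoff from Left: 8q + 8(1−q). From Right: 3q + 13(1−q).
Set equal: 5q = 5(1−q) → q = 5/10 = 1/2.
Probability on Right is 1 − 1/2 = 1/2.

1/2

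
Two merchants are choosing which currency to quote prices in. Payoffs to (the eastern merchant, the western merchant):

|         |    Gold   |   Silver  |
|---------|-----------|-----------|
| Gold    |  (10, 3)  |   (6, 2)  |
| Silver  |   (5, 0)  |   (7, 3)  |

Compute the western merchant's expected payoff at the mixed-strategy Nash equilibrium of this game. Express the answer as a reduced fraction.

The eastern merchant mixes with probability p on Gold, chosen so the western merchant is indifferent: 3p + 0(1−p) = 2p + 3(1−p) gives p = 3/4.
The western merchant's expected payoff is 3·3/4 + 0·1/4 = 9/4.

9/4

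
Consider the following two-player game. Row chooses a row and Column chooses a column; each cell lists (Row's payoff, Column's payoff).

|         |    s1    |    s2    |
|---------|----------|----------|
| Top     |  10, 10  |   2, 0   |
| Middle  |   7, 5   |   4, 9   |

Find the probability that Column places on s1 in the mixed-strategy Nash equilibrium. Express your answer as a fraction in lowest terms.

Column's mix q on s1 must make Row indifferent between Top and Middle.
Row's payoff from Top: 10q + 2(1−q). From Middle: 7q + 4(1−q).
Set equal: 3q = 2(1−q) → q = 2/5.

2/5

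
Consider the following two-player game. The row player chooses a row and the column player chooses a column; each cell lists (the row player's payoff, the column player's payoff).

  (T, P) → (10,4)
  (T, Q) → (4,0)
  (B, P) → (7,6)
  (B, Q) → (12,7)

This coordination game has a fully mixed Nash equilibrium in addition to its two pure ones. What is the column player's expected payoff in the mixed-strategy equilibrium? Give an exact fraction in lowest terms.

The row player mixes with probability p on T, chosen so the column player is indifferent: 4p + 6(1−p) = 0p + 7(1−p) gives p = 1/5.
The column player's expected payoff is 4·1/5 + 6·4/5 = 28/5.

28/5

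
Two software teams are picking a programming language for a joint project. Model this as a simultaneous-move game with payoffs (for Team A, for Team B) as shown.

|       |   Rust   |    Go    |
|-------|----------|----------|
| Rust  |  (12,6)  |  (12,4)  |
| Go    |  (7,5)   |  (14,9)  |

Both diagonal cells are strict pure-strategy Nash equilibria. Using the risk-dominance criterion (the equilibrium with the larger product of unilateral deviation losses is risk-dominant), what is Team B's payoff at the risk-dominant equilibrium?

6

At both Rust: Team A loses 12 − 7 = 5 by deviating; Team B loses 6 − 4 = 2. Product = 5·2 = 10.
At both Go: Team A loses 14 − 12 = 2 by deviating; Team B loses 9 − 5 = 4. Product = 2·4 = 8.
10 > 8, so both Rust is risk-dominant. Team B's payoff there is 6.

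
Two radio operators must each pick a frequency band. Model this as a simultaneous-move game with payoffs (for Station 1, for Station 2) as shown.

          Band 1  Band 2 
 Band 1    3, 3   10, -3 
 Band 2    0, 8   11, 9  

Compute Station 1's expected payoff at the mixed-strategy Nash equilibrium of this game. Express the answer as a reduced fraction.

Station 2 mixes with probability q on Band 1, chosen so Station 1 is indifferent: 3q + 10(1−q) = 0q + 11(1−q) gives q = 1/4.
Station 1's expected payoff (from either row, since indifferent) is 3·1/4 + 10·3/4 = 33/4.

33/4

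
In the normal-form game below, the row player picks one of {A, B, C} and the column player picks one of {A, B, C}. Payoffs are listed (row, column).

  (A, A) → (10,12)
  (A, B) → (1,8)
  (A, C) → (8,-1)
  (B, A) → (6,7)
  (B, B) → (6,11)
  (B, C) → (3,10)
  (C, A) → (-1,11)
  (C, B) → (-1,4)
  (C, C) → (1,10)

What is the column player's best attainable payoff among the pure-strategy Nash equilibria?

12

Both A is a pure NE (the row player: 10 ≥ 6; the column player: 12 ≥ 8). The column player gets 12.
Both B is a pure NE (the row player: 6 ≥ 1; the column player: 11 ≥ 10). The column player gets 11.
Every other cell has a profitable deviation for at least one player. Highest of {12, 11} is 12.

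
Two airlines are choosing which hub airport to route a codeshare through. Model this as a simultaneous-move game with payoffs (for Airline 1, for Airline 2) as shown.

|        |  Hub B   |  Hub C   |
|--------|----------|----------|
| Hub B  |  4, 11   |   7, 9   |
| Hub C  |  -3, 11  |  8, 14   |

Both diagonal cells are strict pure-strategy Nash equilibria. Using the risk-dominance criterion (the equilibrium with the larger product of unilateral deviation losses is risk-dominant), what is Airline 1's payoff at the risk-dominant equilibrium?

4

At both Hub B: Airline 1 loses 4 − (-3) = 7 by deviating; Airline 2 loses 11 − 9 = 2. Product = 7·2 = 14.
At both Hub C: Airline 1 loses 8 − 7 = 1 by deviating; Airline 2 loses 14 − 11 = 3. Product = 1·3 = 3.
14 > 3, so both Hub B is risk-dominant. Airline 1's payoff there is 4.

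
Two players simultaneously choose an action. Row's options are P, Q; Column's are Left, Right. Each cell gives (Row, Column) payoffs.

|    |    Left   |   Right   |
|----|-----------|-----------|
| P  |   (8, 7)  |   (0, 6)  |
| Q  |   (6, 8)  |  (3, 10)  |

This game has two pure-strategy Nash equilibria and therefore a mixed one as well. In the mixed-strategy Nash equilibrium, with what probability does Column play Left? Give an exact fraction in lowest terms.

3/5

Column's mix q on Left must make Row indifferent between P and Q.
Row's payoff from P: 8q + 0(1−q). From Q: 6q + 3(1−q).
Set equal: 2q = 3(1−q) → q = 3/5.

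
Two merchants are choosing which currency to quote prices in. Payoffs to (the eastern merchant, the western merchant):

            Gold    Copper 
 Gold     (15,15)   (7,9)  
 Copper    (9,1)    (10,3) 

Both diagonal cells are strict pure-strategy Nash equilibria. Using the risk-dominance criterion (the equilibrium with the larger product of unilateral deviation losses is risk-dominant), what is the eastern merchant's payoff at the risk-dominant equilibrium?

15

At both Gold: the eastern merchant loses 15 − 9 = 6 by deviating; the western merchant loses 15 − 9 = 6. Product = 6·6 = 36.
At both Copper: the eastern merchant loses 10 − 7 = 3 by deviating; the western merchant loses 3 − 1 = 2. Product = 3·2 = 6.
36 > 6, so both Gold is risk-dominant. The eastern merchant's payoff there is 15.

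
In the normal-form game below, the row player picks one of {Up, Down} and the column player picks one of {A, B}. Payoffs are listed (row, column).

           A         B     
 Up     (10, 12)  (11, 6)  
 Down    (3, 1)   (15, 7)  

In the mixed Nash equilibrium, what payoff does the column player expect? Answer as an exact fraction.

The row player mixes with probability p on Up, chosen so the column player is indifferent: 12p + 1(1−p) = 6p + 7(1−p) gives p = 1/2.
The column player's expected payoff is 12·1/2 + 1·1/2 = 13/2.

13/2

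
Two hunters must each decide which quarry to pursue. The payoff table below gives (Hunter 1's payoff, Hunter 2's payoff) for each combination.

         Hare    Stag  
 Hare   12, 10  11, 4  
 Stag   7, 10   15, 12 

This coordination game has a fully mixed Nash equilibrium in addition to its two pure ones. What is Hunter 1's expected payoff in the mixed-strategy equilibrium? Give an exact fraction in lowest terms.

103/9

Hunter 2 mixes with probability q on Hare, chosen so Hunter 1 is indifferent: 12q + 11(1−q) = 7q + 15(1−q) gives q = 4/9.
Hunter 1's expected payoff (from either row, since indifferent) is 12·4/9 + 11·5/9 = 103/9.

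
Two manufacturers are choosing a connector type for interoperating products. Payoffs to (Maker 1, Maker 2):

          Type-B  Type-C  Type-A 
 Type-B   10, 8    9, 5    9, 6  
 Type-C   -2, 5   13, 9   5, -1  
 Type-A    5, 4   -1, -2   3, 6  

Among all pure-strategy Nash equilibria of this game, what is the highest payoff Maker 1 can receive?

Both Type-B is a pure NE (Maker 1: 10 ≥ 5; Maker 2: 8 ≥ 6). Maker 1 gets 10.
Both Type-C is a pure NE (Maker 1: 13 ≥ 9; Maker 2: 9 ≥ 5). Maker 1 gets 13.
Every other cell has a profitable deviation for at least one player. Highest of {10, 13} is 13.

13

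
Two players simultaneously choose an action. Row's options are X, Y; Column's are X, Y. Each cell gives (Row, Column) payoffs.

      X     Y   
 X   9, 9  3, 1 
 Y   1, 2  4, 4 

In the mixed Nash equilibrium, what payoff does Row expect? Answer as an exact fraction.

11/3

Column mixes with probability q on X, chosen so Row is indifferent: 9q + 3(1−q) = 1q + 4(1−q) gives q = 1/9.
Row's expected payoff (from either row, since indifferent) is 9·1/9 + 3·8/9 = 11/3.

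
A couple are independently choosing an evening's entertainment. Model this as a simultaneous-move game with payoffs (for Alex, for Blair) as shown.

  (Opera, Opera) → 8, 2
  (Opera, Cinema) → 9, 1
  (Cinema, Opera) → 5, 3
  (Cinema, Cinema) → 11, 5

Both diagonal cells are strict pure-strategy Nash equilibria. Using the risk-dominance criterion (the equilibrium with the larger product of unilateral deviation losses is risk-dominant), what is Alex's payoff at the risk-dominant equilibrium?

11

At both Opera: Alex loses 8 − 5 = 3 by deviating; Blair loses 2 − 1 = 1. Product = 3·1 = 3.
At both Cinema: Alex loses 11 − 9 = 2 by deviating; Blair loses 5 − 3 = 2. Product = 2·2 = 4.
4 > 3, so both Cinema is risk-dominant. Alex's payoff there is 11.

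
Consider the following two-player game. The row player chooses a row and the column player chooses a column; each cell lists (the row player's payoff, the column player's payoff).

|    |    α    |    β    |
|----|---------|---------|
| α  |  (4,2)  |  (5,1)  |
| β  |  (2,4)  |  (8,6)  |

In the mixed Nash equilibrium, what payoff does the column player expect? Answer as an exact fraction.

The row player mixes with probability p on α, chosen so the column player is indifferent: 2p + 4(1−p) = 1p + 6(1−p) gives p = 2/3.
The column player's expected payoff is 2·2/3 + 4·1/3 = 8/3.

8/3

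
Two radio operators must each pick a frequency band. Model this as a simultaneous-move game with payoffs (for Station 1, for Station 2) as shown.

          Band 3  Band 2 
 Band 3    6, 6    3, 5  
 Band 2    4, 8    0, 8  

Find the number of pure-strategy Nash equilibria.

1

Both Band 3: Station 1 gets 6 (best alternative 4); Station 2 gets 6 (best alternative 5). Neither deviates — NE.
Both Band 2 is not a NE: Station 1 would switch to Band 3 (3 > 0).
No other cell survives both best-response checks, so there is 1 pure NE.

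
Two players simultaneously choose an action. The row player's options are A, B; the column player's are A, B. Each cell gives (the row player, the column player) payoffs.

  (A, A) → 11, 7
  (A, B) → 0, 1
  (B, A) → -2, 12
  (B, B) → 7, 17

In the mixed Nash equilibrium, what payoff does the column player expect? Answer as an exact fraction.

107/11

The row player mixes with probability p on A, chosen so the column player is indifferent: 7p + 12(1−p) = 1p + 17(1−p) gives p = 5/11.
The column player's expected payoff is 7·5/11 + 12·6/11 = 107/11.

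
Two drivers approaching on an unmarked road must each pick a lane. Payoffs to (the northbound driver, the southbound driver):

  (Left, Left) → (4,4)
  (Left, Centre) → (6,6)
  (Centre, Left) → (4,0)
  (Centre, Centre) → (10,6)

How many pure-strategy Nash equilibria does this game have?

1

Both Centre: the northbound driver gets 10 (best alternative 6); the southbound driver gets 6 (best alternative 0). Neither deviates — NE.
Both Left is not a NE: the southbound driver would switch to Centre (6 > 4).
No other cell survives both best-response checks, so there is 1 pure NE.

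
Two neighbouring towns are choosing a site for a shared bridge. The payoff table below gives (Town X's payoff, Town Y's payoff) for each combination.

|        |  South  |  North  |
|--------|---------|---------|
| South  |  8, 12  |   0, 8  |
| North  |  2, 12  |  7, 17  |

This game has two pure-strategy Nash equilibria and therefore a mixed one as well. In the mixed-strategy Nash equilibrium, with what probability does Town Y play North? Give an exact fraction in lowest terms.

6/13

Town Y's mix q on South must make Town X indifferent between South and North.
Town X's payoff from South: 8q + 0(1−q). From North: 2q + 7(1−q).
Set equal: 6q = 7(1−q) → q = 7/13.
Probability on North is 1 − 7/13 = 6/13.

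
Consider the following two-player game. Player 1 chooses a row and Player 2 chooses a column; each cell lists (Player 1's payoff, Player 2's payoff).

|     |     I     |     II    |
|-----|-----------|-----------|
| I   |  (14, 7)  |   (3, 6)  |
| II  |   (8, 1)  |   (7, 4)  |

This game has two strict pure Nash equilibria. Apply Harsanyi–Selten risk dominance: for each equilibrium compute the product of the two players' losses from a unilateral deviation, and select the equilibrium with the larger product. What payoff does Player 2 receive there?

At both I: Player 1 loses 14 − 8 = 6 by deviating; Player 2 loses 7 − 6 = 1. Product = 6·1 = 6.
At both II: Player 1 loses 7 − 3 = 4 by deviating; Player 2 loses 4 − 1 = 3. Product = 4·3 = 12.
12 > 6, so both II is risk-dominant. Player 2's payoff there is 4.

4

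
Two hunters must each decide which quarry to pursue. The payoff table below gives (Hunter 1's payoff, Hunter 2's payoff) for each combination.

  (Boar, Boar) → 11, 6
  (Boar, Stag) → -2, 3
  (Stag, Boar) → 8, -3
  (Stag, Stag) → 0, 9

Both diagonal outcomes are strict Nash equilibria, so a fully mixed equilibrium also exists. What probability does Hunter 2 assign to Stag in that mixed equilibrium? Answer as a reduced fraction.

Hunter 2's mix q on Boar must make Hunter 1 indifferent between Boar and Stag.
Hunter 1's payoff from Boar: 11q + (-2)(1−q). From Stag: 8q + 0(1−q).
Set equal: 3q = 2(1−q) → q = 2/5.
Probability on Stag is 1 − 2/5 = 3/5.

3/5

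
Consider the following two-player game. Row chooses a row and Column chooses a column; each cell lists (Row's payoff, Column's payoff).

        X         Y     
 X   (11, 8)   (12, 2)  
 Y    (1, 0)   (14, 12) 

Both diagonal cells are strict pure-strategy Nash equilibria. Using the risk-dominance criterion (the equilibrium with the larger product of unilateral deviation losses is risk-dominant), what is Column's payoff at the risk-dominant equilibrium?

At both X: Row loses 11 − 1 = 10 by deviating; Column loses 8 − 2 = 6. Product = 10·6 = 60.
At both Y: Row loses 14 − 12 = 2 by deviating; Column loses 12 − 0 = 12. Product = 2·12 = 24.
60 > 24, so both X is risk-dominant. Column's payoff there is 8.

8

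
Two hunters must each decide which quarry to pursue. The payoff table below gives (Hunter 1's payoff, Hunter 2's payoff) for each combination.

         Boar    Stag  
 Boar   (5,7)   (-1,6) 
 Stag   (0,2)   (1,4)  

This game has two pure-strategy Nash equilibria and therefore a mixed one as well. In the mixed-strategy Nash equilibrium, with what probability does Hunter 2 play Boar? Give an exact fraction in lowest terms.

Hunter 2's mix q on Boar must make Hunter 1 indifferent between Boar and Stag.
Hunter 1's payoff from Boar: 5q + (-1)(1−q). From Stag: 0q + 1(1−q).
Set equal: 5q = 2(1−q) → q = 2/7.

2/7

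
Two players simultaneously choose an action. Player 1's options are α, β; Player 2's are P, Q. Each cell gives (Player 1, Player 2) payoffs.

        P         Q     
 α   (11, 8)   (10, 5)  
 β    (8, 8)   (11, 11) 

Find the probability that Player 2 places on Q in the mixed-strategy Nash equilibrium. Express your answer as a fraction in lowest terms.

Player 2's mix q on P must make Player 1 indifferent between α and β.
Player 1's payoff from α: 11q + 10(1−q). From β: 8q + 11(1−q).
Set equal: 3q = 1(1−q) → q = 1/4.
Probability on Q is 1 − 1/4 = 3/4.

3/4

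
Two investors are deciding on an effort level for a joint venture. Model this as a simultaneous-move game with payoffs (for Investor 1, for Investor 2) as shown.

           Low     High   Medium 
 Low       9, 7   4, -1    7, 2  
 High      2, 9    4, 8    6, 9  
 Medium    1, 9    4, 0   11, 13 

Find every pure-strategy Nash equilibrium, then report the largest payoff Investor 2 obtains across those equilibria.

13

Both Low is a pure NE (Investor 1: 9 ≥ 2; Investor 2: 7 ≥ 2). Investor 2 gets 7.
Both Medium is a pure NE (Investor 1: 11 ≥ 7; Investor 2: 13 ≥ 9). Investor 2 gets 13.
Every other cell has a profitable deviation for at least one player. Highest of {7, 13} is 13.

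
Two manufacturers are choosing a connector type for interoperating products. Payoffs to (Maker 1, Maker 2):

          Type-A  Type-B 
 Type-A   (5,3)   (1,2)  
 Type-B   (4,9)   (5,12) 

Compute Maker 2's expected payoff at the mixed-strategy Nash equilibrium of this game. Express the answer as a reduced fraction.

9/2

Maker 1 mixes with probability p on Type-A, chosen so Maker 2 is indifferent: 3p + 9(1−p) = 2p + 12(1−p) gives p = 3/4.
Maker 2's expected payoff is 3·3/4 + 9·1/4 = 9/2.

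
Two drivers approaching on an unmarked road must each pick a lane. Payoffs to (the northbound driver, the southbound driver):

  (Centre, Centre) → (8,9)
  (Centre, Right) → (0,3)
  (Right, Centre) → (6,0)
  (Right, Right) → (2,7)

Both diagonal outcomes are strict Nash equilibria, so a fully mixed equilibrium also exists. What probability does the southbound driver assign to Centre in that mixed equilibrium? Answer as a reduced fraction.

The southbound driver's mix q on Centre must make the northbound driver indifferent between Centre and Right.
The northbound driver's payoff from Centre: 8q + 0(1−q). From Right: 6q + 2(1−q).
Set equal: 2q = 2(1−q) → q = 2/4 = 1/2.

1/2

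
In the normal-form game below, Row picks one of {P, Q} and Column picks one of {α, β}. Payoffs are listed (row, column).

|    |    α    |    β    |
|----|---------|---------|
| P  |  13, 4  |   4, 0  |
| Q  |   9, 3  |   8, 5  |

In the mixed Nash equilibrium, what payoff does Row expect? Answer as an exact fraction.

17/2

Column mixes with probability q on α, chosen so Row is indifferent: 13q + 4(1−q) = 9q + 8(1−q) gives q = 1/2.
Row's expected payoff (from either row, since indifferent) is 13·1/2 + 4·1/2 = 17/2.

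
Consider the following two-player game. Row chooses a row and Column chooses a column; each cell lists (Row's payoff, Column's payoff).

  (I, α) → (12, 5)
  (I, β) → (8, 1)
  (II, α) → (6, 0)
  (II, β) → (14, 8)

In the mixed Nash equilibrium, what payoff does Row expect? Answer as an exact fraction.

Column mixes with probability q on α, chosen so Row is indifferent: 12q + 8(1−q) = 6q + 14(1−q) gives q = 1/2.
Row's expected payoff (from either row, since indifferent) is 12·1/2 + 8·1/2 = 10.

10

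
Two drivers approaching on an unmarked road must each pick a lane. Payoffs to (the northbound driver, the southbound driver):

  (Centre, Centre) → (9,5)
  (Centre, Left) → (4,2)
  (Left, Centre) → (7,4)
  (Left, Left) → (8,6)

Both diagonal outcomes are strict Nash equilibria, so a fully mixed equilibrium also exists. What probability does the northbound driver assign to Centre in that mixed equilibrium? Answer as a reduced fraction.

2/5

The northbound driver's mix p on Centre must make the southbound driver indifferent between Centre and Left.
The southbound driver's payoff from Centre: 5p + 4(1−p). From Left: 2p + 6(1−p).
Set equal: 3p = 2(1−p) → p = 2/5.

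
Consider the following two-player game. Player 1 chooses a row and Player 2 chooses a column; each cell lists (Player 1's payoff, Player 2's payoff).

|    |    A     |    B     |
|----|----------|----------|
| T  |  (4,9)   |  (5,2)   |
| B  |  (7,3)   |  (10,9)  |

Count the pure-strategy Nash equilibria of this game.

1

(B, B): Player 1 gets 10 (best alternative 5); Player 2 gets 9 (best alternative 3). Neither deviates — NE.
(T, A) is not a NE: Player 1 would switch to B (7 > 4).
No other cell survives both best-response checks, so there is 1 pure NE.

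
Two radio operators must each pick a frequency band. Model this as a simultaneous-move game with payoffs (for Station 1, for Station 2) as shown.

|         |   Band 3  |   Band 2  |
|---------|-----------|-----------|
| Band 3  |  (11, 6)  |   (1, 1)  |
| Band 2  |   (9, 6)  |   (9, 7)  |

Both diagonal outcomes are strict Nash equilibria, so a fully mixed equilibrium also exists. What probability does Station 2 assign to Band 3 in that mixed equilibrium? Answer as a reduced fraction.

Station 2's mix q on Band 3 must make Station 1 indifferent between Band 3 and Band 2.
Station 1's payoff from Band 3: 11q + 1(1−q). From Band 2: 9q + 9(1−q).
Set equal: 2q = 8(1−q) → q = 8/10 = 4/5.

4/5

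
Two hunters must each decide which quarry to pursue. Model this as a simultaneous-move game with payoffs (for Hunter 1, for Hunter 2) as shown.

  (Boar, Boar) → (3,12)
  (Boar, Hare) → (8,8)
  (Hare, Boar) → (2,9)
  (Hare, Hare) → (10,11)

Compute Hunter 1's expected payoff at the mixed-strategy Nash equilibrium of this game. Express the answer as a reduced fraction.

14/3

Hunter 2 mixes with probability q on Boar, chosen so Hunter 1 is indifferent: 3q + 8(1−q) = 2q + 10(1−q) gives q = 2/3.
Hunter 1's expected payoff (from either row, since indifferent) is 3·2/3 + 8·1/3 = 14/3.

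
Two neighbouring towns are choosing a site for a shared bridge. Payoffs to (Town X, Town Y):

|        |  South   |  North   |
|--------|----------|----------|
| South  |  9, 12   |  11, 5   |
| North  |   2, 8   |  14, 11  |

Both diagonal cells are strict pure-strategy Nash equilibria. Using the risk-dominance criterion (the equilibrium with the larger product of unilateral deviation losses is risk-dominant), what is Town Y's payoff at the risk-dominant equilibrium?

12

At both South: Town X loses 9 − 2 = 7 by deviating; Town Y loses 12 − 5 = 7. Product = 7·7 = 49.
At both North: Town X loses 14 − 11 = 3 by deviating; Town Y loses 11 − 8 = 3. Product = 3·3 = 9.
49 > 9, so both South is risk-dominant. Town Y's payoff there is 12.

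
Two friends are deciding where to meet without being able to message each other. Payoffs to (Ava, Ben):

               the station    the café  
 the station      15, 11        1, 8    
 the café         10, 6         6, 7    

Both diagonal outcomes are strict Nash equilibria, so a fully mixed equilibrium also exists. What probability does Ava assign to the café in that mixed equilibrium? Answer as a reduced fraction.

3/4

Ava's mix p on the station must make Ben indifferent between the station and the café.
Ben's payoff from the station: 11p + 6(1−p). From the café: 8p + 7(1−p).
Set equal: 3p = 1(1−p) → p = 1/4.
Probability on the café is 1 − 1/4 = 3/4.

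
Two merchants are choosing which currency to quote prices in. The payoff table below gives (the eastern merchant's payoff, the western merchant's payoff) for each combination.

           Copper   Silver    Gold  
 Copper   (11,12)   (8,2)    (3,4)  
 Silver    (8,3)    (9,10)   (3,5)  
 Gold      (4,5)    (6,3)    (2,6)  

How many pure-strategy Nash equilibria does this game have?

2

Both Copper: the eastern merchant gets 11 (best alternative 8); the western merchant gets 12 (best alternative 4). Neither deviates — NE.
Both Silver: the eastern merchant gets 9 (best alternative 8); the western merchant gets 10 (best alternative 5). Neither deviates — NE.
Both Gold is not a NE: the eastern merchant would switch to Copper (3 > 2).
No other cell survives both best-response checks, so there are 2 pure NE.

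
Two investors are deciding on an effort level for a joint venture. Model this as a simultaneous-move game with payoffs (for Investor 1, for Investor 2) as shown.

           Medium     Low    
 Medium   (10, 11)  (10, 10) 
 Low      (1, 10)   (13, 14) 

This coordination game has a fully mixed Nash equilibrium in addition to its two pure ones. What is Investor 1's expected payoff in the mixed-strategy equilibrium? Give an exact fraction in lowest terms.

10

Investor 2 mixes with probability q on Medium, chosen so Investor 1 is indifferent: 10q + 10(1−q) = 1q + 13(1−q) gives q = 1/4.
Investor 1's expected payoff (from either row, since indifferent) is 10·1/4 + 10·3/4 = 10.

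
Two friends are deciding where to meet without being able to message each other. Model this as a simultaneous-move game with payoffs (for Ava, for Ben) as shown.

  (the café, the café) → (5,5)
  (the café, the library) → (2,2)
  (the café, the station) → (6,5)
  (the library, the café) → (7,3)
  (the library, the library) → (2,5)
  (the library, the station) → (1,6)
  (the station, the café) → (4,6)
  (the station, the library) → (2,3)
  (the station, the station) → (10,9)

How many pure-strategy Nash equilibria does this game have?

1

Both the station: Ava gets 10 (best alternative 6); Ben gets 9 (best alternative 6). Neither deviates — NE.
Both the library is not a NE: Ben would switch to the station (6 > 5).
No other cell survives both best-response checks, so there is 1 pure NE.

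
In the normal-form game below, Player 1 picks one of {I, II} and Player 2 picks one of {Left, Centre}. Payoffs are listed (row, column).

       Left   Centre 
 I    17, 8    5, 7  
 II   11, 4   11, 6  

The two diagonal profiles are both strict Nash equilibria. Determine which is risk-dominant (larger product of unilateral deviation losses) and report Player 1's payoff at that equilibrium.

At (I, Left): Player 1 loses 17 − 11 = 6 by deviating; Player 2 loses 8 − 7 = 1. Product = 6·1 = 6.
At (II, Centre): Player 1 loses 11 − 5 = 6 by deviating; Player 2 loses 6 − 4 = 2. Product = 6·2 = 12.
12 > 6, so (II, Centre) is risk-dominant. Player 1's payoff there is 11.

11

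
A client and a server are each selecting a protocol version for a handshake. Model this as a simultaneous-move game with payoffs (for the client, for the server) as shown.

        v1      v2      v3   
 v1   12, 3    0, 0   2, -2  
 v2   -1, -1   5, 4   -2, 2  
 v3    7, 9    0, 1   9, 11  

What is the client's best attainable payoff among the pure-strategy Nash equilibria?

Both v1 is a pure NE (the client: 12 ≥ 7; the server: 3 ≥ 0). The client gets 12.
Both v2 is a pure NE (the client: 5 ≥ 0; the server: 4 ≥ 2). The client gets 5.
Both v3 is a pure NE (the client: 9 ≥ 2; the server: 11 ≥ 9). The client gets 9.
Every other cell has a profitable deviation for at least one player. Highest of {12, 5, 9} is 12.

12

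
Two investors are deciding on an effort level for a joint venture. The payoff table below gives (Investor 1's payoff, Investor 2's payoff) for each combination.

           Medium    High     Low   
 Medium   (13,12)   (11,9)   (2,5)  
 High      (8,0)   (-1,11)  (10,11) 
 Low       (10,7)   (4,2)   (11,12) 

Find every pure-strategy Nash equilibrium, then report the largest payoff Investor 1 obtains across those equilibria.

Both Medium is a pure NE (Investor 1: 13 ≥ 10; Investor 2: 12 ≥ 9). Investor 1 gets 13.
Both Low is a pure NE (Investor 1: 11 ≥ 10; Investor 2: 12 ≥ 7). Investor 1 gets 11.
Every other cell has a profitable deviation for at least one player. Highest of {13, 11} is 13.

13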